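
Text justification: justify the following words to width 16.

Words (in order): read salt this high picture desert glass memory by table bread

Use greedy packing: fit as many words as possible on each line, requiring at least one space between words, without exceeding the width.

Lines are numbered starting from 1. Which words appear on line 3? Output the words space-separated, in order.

Line 1: ['read', 'salt', 'this'] (min_width=14, slack=2)
Line 2: ['high', 'picture'] (min_width=12, slack=4)
Line 3: ['desert', 'glass'] (min_width=12, slack=4)
Line 4: ['memory', 'by', 'table'] (min_width=15, slack=1)
Line 5: ['bread'] (min_width=5, slack=11)

Answer: desert glass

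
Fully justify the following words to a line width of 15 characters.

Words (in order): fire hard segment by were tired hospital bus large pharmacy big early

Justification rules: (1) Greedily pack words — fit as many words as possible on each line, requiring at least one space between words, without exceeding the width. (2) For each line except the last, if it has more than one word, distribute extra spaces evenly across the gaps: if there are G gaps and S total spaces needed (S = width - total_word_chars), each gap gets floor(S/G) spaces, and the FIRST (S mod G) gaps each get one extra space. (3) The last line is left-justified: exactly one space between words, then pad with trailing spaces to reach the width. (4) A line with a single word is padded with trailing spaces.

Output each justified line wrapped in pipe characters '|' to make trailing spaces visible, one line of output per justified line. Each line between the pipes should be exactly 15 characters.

Line 1: ['fire', 'hard'] (min_width=9, slack=6)
Line 2: ['segment', 'by', 'were'] (min_width=15, slack=0)
Line 3: ['tired', 'hospital'] (min_width=14, slack=1)
Line 4: ['bus', 'large'] (min_width=9, slack=6)
Line 5: ['pharmacy', 'big'] (min_width=12, slack=3)
Line 6: ['early'] (min_width=5, slack=10)

Answer: |fire       hard|
|segment by were|
|tired  hospital|
|bus       large|
|pharmacy    big|
|early          |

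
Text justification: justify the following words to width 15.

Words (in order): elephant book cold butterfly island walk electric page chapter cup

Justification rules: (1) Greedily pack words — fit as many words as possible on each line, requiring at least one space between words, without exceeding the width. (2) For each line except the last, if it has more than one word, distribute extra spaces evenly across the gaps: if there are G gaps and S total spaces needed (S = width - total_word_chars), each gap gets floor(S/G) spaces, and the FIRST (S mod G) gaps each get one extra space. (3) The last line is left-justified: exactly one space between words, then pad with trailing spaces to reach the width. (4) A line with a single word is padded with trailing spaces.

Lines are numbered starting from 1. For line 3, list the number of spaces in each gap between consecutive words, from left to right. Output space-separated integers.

Answer: 5

Derivation:
Line 1: ['elephant', 'book'] (min_width=13, slack=2)
Line 2: ['cold', 'butterfly'] (min_width=14, slack=1)
Line 3: ['island', 'walk'] (min_width=11, slack=4)
Line 4: ['electric', 'page'] (min_width=13, slack=2)
Line 5: ['chapter', 'cup'] (min_width=11, slack=4)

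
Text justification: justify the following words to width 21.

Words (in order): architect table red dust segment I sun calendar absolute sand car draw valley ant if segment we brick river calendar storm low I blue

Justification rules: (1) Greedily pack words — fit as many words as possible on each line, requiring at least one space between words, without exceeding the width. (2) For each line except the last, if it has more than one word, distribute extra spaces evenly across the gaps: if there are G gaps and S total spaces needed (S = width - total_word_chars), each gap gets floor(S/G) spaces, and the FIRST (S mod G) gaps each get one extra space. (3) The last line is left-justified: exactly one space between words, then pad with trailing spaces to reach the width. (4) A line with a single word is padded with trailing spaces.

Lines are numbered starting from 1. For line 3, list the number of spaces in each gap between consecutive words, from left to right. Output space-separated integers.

Line 1: ['architect', 'table', 'red'] (min_width=19, slack=2)
Line 2: ['dust', 'segment', 'I', 'sun'] (min_width=18, slack=3)
Line 3: ['calendar', 'absolute'] (min_width=17, slack=4)
Line 4: ['sand', 'car', 'draw', 'valley'] (min_width=20, slack=1)
Line 5: ['ant', 'if', 'segment', 'we'] (min_width=17, slack=4)
Line 6: ['brick', 'river', 'calendar'] (min_width=20, slack=1)
Line 7: ['storm', 'low', 'I', 'blue'] (min_width=16, slack=5)

Answer: 5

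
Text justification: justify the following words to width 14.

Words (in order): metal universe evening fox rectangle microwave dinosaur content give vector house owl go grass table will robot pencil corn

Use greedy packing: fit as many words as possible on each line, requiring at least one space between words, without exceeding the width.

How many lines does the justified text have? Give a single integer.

Answer: 11

Derivation:
Line 1: ['metal', 'universe'] (min_width=14, slack=0)
Line 2: ['evening', 'fox'] (min_width=11, slack=3)
Line 3: ['rectangle'] (min_width=9, slack=5)
Line 4: ['microwave'] (min_width=9, slack=5)
Line 5: ['dinosaur'] (min_width=8, slack=6)
Line 6: ['content', 'give'] (min_width=12, slack=2)
Line 7: ['vector', 'house'] (min_width=12, slack=2)
Line 8: ['owl', 'go', 'grass'] (min_width=12, slack=2)
Line 9: ['table', 'will'] (min_width=10, slack=4)
Line 10: ['robot', 'pencil'] (min_width=12, slack=2)
Line 11: ['corn'] (min_width=4, slack=10)
Total lines: 11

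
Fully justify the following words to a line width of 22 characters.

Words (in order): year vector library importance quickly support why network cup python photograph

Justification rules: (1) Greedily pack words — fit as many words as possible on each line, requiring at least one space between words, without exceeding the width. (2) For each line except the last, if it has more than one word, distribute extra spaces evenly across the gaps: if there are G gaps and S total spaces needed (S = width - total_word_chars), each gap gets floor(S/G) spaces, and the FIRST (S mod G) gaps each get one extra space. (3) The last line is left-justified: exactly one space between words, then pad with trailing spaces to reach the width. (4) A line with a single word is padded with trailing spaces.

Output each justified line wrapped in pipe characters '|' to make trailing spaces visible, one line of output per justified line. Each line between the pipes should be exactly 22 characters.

Line 1: ['year', 'vector', 'library'] (min_width=19, slack=3)
Line 2: ['importance', 'quickly'] (min_width=18, slack=4)
Line 3: ['support', 'why', 'network'] (min_width=19, slack=3)
Line 4: ['cup', 'python', 'photograph'] (min_width=21, slack=1)

Answer: |year   vector  library|
|importance     quickly|
|support   why  network|
|cup python photograph |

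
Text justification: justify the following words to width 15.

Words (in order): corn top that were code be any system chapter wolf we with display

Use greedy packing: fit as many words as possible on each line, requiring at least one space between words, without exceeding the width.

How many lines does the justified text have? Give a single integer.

Answer: 5

Derivation:
Line 1: ['corn', 'top', 'that'] (min_width=13, slack=2)
Line 2: ['were', 'code', 'be'] (min_width=12, slack=3)
Line 3: ['any', 'system'] (min_width=10, slack=5)
Line 4: ['chapter', 'wolf', 'we'] (min_width=15, slack=0)
Line 5: ['with', 'display'] (min_width=12, slack=3)
Total lines: 5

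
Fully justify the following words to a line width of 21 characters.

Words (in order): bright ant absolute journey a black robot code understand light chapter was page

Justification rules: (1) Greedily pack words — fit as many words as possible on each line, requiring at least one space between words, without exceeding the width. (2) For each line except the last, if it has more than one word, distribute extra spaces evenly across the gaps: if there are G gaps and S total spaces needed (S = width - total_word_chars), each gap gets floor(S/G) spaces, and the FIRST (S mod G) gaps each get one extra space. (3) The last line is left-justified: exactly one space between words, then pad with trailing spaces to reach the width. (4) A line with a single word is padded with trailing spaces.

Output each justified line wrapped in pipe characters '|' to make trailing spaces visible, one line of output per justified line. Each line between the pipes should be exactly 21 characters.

Line 1: ['bright', 'ant', 'absolute'] (min_width=19, slack=2)
Line 2: ['journey', 'a', 'black', 'robot'] (min_width=21, slack=0)
Line 3: ['code', 'understand', 'light'] (min_width=21, slack=0)
Line 4: ['chapter', 'was', 'page'] (min_width=16, slack=5)

Answer: |bright  ant  absolute|
|journey a black robot|
|code understand light|
|chapter was page     |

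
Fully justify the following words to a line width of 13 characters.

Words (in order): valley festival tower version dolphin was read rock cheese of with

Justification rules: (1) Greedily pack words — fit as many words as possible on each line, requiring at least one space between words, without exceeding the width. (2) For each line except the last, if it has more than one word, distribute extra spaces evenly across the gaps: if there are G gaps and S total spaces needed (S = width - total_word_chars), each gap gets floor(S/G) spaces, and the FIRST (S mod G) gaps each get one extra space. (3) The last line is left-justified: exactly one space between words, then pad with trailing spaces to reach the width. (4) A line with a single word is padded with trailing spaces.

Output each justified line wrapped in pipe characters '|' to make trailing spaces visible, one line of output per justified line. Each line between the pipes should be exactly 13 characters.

Answer: |valley       |
|festival     |
|tower version|
|dolphin   was|
|read     rock|
|cheese     of|
|with         |

Derivation:
Line 1: ['valley'] (min_width=6, slack=7)
Line 2: ['festival'] (min_width=8, slack=5)
Line 3: ['tower', 'version'] (min_width=13, slack=0)
Line 4: ['dolphin', 'was'] (min_width=11, slack=2)
Line 5: ['read', 'rock'] (min_width=9, slack=4)
Line 6: ['cheese', 'of'] (min_width=9, slack=4)
Line 7: ['with'] (min_width=4, slack=9)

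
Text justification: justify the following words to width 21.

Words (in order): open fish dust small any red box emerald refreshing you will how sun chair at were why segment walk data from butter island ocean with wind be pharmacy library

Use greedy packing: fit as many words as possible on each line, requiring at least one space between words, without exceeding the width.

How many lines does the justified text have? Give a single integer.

Line 1: ['open', 'fish', 'dust', 'small'] (min_width=20, slack=1)
Line 2: ['any', 'red', 'box', 'emerald'] (min_width=19, slack=2)
Line 3: ['refreshing', 'you', 'will'] (min_width=19, slack=2)
Line 4: ['how', 'sun', 'chair', 'at', 'were'] (min_width=21, slack=0)
Line 5: ['why', 'segment', 'walk', 'data'] (min_width=21, slack=0)
Line 6: ['from', 'butter', 'island'] (min_width=18, slack=3)
Line 7: ['ocean', 'with', 'wind', 'be'] (min_width=18, slack=3)
Line 8: ['pharmacy', 'library'] (min_width=16, slack=5)
Total lines: 8

Answer: 8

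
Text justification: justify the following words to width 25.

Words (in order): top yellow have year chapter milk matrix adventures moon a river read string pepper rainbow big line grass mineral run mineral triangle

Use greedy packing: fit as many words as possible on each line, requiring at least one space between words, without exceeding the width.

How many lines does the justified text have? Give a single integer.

Line 1: ['top', 'yellow', 'have', 'year'] (min_width=20, slack=5)
Line 2: ['chapter', 'milk', 'matrix'] (min_width=19, slack=6)
Line 3: ['adventures', 'moon', 'a', 'river'] (min_width=23, slack=2)
Line 4: ['read', 'string', 'pepper'] (min_width=18, slack=7)
Line 5: ['rainbow', 'big', 'line', 'grass'] (min_width=22, slack=3)
Line 6: ['mineral', 'run', 'mineral'] (min_width=19, slack=6)
Line 7: ['triangle'] (min_width=8, slack=17)
Total lines: 7

Answer: 7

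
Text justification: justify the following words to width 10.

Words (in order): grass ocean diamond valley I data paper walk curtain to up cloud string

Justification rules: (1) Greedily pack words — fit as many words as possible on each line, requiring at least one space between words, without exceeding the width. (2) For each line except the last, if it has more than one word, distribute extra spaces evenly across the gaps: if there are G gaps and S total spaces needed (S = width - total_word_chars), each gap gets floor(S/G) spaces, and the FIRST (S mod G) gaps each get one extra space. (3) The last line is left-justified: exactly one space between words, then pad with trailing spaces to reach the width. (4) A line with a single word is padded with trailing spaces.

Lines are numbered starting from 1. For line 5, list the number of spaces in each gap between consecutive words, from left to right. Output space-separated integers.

Answer: 1

Derivation:
Line 1: ['grass'] (min_width=5, slack=5)
Line 2: ['ocean'] (min_width=5, slack=5)
Line 3: ['diamond'] (min_width=7, slack=3)
Line 4: ['valley', 'I'] (min_width=8, slack=2)
Line 5: ['data', 'paper'] (min_width=10, slack=0)
Line 6: ['walk'] (min_width=4, slack=6)
Line 7: ['curtain', 'to'] (min_width=10, slack=0)
Line 8: ['up', 'cloud'] (min_width=8, slack=2)
Line 9: ['string'] (min_width=6, slack=4)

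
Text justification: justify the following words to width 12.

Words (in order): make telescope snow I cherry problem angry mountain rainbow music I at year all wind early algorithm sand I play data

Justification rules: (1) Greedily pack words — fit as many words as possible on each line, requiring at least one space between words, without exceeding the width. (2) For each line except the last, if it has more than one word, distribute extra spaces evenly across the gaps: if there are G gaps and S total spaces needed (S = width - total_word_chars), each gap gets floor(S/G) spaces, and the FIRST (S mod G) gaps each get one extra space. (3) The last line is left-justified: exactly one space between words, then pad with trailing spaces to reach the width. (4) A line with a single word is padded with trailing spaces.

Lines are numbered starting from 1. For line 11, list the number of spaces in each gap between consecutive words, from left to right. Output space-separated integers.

Line 1: ['make'] (min_width=4, slack=8)
Line 2: ['telescope'] (min_width=9, slack=3)
Line 3: ['snow', 'I'] (min_width=6, slack=6)
Line 4: ['cherry'] (min_width=6, slack=6)
Line 5: ['problem'] (min_width=7, slack=5)
Line 6: ['angry'] (min_width=5, slack=7)
Line 7: ['mountain'] (min_width=8, slack=4)
Line 8: ['rainbow'] (min_width=7, slack=5)
Line 9: ['music', 'I', 'at'] (min_width=10, slack=2)
Line 10: ['year', 'all'] (min_width=8, slack=4)
Line 11: ['wind', 'early'] (min_width=10, slack=2)
Line 12: ['algorithm'] (min_width=9, slack=3)
Line 13: ['sand', 'I', 'play'] (min_width=11, slack=1)
Line 14: ['data'] (min_width=4, slack=8)

Answer: 3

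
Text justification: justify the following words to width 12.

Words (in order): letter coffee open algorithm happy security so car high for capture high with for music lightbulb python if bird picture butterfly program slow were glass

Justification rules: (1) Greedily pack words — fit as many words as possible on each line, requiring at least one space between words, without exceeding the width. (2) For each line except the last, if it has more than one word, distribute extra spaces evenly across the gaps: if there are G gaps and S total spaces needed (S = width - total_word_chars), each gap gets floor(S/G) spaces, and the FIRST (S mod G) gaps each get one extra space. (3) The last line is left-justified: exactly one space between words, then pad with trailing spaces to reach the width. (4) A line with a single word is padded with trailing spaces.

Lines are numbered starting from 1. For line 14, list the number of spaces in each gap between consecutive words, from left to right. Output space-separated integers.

Line 1: ['letter'] (min_width=6, slack=6)
Line 2: ['coffee', 'open'] (min_width=11, slack=1)
Line 3: ['algorithm'] (min_width=9, slack=3)
Line 4: ['happy'] (min_width=5, slack=7)
Line 5: ['security', 'so'] (min_width=11, slack=1)
Line 6: ['car', 'high', 'for'] (min_width=12, slack=0)
Line 7: ['capture', 'high'] (min_width=12, slack=0)
Line 8: ['with', 'for'] (min_width=8, slack=4)
Line 9: ['music'] (min_width=5, slack=7)
Line 10: ['lightbulb'] (min_width=9, slack=3)
Line 11: ['python', 'if'] (min_width=9, slack=3)
Line 12: ['bird', 'picture'] (min_width=12, slack=0)
Line 13: ['butterfly'] (min_width=9, slack=3)
Line 14: ['program', 'slow'] (min_width=12, slack=0)
Line 15: ['were', 'glass'] (min_width=10, slack=2)

Answer: 1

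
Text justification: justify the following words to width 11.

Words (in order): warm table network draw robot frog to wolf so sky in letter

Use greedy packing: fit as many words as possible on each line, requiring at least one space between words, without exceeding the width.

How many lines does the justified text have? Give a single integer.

Line 1: ['warm', 'table'] (min_width=10, slack=1)
Line 2: ['network'] (min_width=7, slack=4)
Line 3: ['draw', 'robot'] (min_width=10, slack=1)
Line 4: ['frog', 'to'] (min_width=7, slack=4)
Line 5: ['wolf', 'so', 'sky'] (min_width=11, slack=0)
Line 6: ['in', 'letter'] (min_width=9, slack=2)
Total lines: 6

Answer: 6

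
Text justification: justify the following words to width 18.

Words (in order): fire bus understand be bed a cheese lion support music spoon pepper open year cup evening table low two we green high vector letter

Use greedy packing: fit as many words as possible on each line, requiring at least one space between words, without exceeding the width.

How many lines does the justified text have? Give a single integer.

Line 1: ['fire', 'bus'] (min_width=8, slack=10)
Line 2: ['understand', 'be', 'bed'] (min_width=17, slack=1)
Line 3: ['a', 'cheese', 'lion'] (min_width=13, slack=5)
Line 4: ['support', 'music'] (min_width=13, slack=5)
Line 5: ['spoon', 'pepper', 'open'] (min_width=17, slack=1)
Line 6: ['year', 'cup', 'evening'] (min_width=16, slack=2)
Line 7: ['table', 'low', 'two', 'we'] (min_width=16, slack=2)
Line 8: ['green', 'high', 'vector'] (min_width=17, slack=1)
Line 9: ['letter'] (min_width=6, slack=12)
Total lines: 9

Answer: 9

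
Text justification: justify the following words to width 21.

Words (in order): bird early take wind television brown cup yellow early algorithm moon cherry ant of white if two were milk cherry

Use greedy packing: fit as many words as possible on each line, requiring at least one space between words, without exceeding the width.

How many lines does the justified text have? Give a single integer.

Line 1: ['bird', 'early', 'take', 'wind'] (min_width=20, slack=1)
Line 2: ['television', 'brown', 'cup'] (min_width=20, slack=1)
Line 3: ['yellow', 'early'] (min_width=12, slack=9)
Line 4: ['algorithm', 'moon', 'cherry'] (min_width=21, slack=0)
Line 5: ['ant', 'of', 'white', 'if', 'two'] (min_width=19, slack=2)
Line 6: ['were', 'milk', 'cherry'] (min_width=16, slack=5)
Total lines: 6

Answer: 6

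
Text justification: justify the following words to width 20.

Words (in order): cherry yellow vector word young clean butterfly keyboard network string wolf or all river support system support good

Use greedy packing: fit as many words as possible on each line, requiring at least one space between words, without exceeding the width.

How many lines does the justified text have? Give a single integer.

Line 1: ['cherry', 'yellow', 'vector'] (min_width=20, slack=0)
Line 2: ['word', 'young', 'clean'] (min_width=16, slack=4)
Line 3: ['butterfly', 'keyboard'] (min_width=18, slack=2)
Line 4: ['network', 'string', 'wolf'] (min_width=19, slack=1)
Line 5: ['or', 'all', 'river', 'support'] (min_width=20, slack=0)
Line 6: ['system', 'support', 'good'] (min_width=19, slack=1)
Total lines: 6

Answer: 6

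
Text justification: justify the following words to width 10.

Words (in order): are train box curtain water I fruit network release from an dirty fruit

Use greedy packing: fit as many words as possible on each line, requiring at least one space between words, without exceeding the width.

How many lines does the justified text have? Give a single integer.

Line 1: ['are', 'train'] (min_width=9, slack=1)
Line 2: ['box'] (min_width=3, slack=7)
Line 3: ['curtain'] (min_width=7, slack=3)
Line 4: ['water', 'I'] (min_width=7, slack=3)
Line 5: ['fruit'] (min_width=5, slack=5)
Line 6: ['network'] (min_width=7, slack=3)
Line 7: ['release'] (min_width=7, slack=3)
Line 8: ['from', 'an'] (min_width=7, slack=3)
Line 9: ['dirty'] (min_width=5, slack=5)
Line 10: ['fruit'] (min_width=5, slack=5)
Total lines: 10

Answer: 10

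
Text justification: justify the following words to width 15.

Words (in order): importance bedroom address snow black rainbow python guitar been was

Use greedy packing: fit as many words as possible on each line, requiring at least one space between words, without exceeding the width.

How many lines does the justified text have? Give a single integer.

Line 1: ['importance'] (min_width=10, slack=5)
Line 2: ['bedroom', 'address'] (min_width=15, slack=0)
Line 3: ['snow', 'black'] (min_width=10, slack=5)
Line 4: ['rainbow', 'python'] (min_width=14, slack=1)
Line 5: ['guitar', 'been', 'was'] (min_width=15, slack=0)
Total lines: 5

Answer: 5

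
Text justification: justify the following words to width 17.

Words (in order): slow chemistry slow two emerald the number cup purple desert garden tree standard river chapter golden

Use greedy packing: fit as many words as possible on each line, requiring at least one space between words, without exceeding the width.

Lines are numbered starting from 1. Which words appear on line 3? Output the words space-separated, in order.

Line 1: ['slow', 'chemistry'] (min_width=14, slack=3)
Line 2: ['slow', 'two', 'emerald'] (min_width=16, slack=1)
Line 3: ['the', 'number', 'cup'] (min_width=14, slack=3)
Line 4: ['purple', 'desert'] (min_width=13, slack=4)
Line 5: ['garden', 'tree'] (min_width=11, slack=6)
Line 6: ['standard', 'river'] (min_width=14, slack=3)
Line 7: ['chapter', 'golden'] (min_width=14, slack=3)

Answer: the number cup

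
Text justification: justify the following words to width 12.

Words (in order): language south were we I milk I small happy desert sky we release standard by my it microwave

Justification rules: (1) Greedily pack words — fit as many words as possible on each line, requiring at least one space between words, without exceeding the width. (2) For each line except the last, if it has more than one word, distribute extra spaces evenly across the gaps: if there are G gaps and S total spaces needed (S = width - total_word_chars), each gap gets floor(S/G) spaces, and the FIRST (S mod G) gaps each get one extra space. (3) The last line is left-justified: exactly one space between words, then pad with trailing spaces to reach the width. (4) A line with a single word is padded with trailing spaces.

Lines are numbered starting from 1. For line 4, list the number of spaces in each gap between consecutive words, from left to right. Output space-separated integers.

Line 1: ['language'] (min_width=8, slack=4)
Line 2: ['south', 'were'] (min_width=10, slack=2)
Line 3: ['we', 'I', 'milk', 'I'] (min_width=11, slack=1)
Line 4: ['small', 'happy'] (min_width=11, slack=1)
Line 5: ['desert', 'sky'] (min_width=10, slack=2)
Line 6: ['we', 'release'] (min_width=10, slack=2)
Line 7: ['standard', 'by'] (min_width=11, slack=1)
Line 8: ['my', 'it'] (min_width=5, slack=7)
Line 9: ['microwave'] (min_width=9, slack=3)

Answer: 2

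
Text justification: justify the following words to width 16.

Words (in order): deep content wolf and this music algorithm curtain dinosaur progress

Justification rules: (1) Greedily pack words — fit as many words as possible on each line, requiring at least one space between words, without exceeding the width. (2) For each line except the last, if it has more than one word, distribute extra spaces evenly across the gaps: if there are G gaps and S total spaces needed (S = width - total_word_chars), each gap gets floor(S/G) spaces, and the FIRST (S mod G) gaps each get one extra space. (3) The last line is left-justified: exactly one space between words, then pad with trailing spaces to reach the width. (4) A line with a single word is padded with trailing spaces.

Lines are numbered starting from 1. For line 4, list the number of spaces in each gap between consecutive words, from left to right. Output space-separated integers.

Line 1: ['deep', 'content'] (min_width=12, slack=4)
Line 2: ['wolf', 'and', 'this'] (min_width=13, slack=3)
Line 3: ['music', 'algorithm'] (min_width=15, slack=1)
Line 4: ['curtain', 'dinosaur'] (min_width=16, slack=0)
Line 5: ['progress'] (min_width=8, slack=8)

Answer: 1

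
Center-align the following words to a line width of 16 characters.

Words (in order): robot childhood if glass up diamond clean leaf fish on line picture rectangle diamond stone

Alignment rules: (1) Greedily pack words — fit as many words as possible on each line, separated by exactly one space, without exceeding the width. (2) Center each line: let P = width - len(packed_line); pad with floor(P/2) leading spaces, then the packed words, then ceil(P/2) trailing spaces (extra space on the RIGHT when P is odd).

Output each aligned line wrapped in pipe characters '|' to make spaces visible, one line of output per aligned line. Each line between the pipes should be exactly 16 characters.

Line 1: ['robot', 'childhood'] (min_width=15, slack=1)
Line 2: ['if', 'glass', 'up'] (min_width=11, slack=5)
Line 3: ['diamond', 'clean'] (min_width=13, slack=3)
Line 4: ['leaf', 'fish', 'on'] (min_width=12, slack=4)
Line 5: ['line', 'picture'] (min_width=12, slack=4)
Line 6: ['rectangle'] (min_width=9, slack=7)
Line 7: ['diamond', 'stone'] (min_width=13, slack=3)

Answer: |robot childhood |
|  if glass up   |
| diamond clean  |
|  leaf fish on  |
|  line picture  |
|   rectangle    |
| diamond stone  |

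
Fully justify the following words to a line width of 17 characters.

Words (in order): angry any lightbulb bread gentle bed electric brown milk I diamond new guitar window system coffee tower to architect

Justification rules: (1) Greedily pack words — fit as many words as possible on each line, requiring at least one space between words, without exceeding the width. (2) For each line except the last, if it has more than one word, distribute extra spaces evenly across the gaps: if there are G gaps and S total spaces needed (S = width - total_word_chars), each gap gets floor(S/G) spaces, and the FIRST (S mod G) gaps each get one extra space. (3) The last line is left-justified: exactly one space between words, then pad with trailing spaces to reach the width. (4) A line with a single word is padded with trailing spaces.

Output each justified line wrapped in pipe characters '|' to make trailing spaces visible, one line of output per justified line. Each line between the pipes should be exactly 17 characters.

Line 1: ['angry', 'any'] (min_width=9, slack=8)
Line 2: ['lightbulb', 'bread'] (min_width=15, slack=2)
Line 3: ['gentle', 'bed'] (min_width=10, slack=7)
Line 4: ['electric', 'brown'] (min_width=14, slack=3)
Line 5: ['milk', 'I', 'diamond'] (min_width=14, slack=3)
Line 6: ['new', 'guitar', 'window'] (min_width=17, slack=0)
Line 7: ['system', 'coffee'] (min_width=13, slack=4)
Line 8: ['tower', 'to'] (min_width=8, slack=9)
Line 9: ['architect'] (min_width=9, slack=8)

Answer: |angry         any|
|lightbulb   bread|
|gentle        bed|
|electric    brown|
|milk   I  diamond|
|new guitar window|
|system     coffee|
|tower          to|
|architect        |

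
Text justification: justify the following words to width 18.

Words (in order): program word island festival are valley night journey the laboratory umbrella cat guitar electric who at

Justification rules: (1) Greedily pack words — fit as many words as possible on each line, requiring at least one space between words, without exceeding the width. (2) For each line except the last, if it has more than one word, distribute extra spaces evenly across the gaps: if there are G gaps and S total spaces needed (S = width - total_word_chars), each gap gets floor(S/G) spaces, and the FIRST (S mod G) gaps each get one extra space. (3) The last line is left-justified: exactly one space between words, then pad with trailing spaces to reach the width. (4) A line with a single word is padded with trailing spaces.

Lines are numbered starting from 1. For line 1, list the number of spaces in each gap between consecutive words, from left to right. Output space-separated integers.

Line 1: ['program', 'word'] (min_width=12, slack=6)
Line 2: ['island', 'festival'] (min_width=15, slack=3)
Line 3: ['are', 'valley', 'night'] (min_width=16, slack=2)
Line 4: ['journey', 'the'] (min_width=11, slack=7)
Line 5: ['laboratory'] (min_width=10, slack=8)
Line 6: ['umbrella', 'cat'] (min_width=12, slack=6)
Line 7: ['guitar', 'electric'] (min_width=15, slack=3)
Line 8: ['who', 'at'] (min_width=6, slack=12)

Answer: 7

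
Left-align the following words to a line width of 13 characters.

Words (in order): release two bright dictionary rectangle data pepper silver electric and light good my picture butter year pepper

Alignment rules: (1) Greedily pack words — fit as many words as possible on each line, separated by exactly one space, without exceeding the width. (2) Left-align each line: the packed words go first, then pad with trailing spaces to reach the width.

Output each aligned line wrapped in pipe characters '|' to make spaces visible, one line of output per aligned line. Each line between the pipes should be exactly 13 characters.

Line 1: ['release', 'two'] (min_width=11, slack=2)
Line 2: ['bright'] (min_width=6, slack=7)
Line 3: ['dictionary'] (min_width=10, slack=3)
Line 4: ['rectangle'] (min_width=9, slack=4)
Line 5: ['data', 'pepper'] (min_width=11, slack=2)
Line 6: ['silver'] (min_width=6, slack=7)
Line 7: ['electric', 'and'] (min_width=12, slack=1)
Line 8: ['light', 'good', 'my'] (min_width=13, slack=0)
Line 9: ['picture'] (min_width=7, slack=6)
Line 10: ['butter', 'year'] (min_width=11, slack=2)
Line 11: ['pepper'] (min_width=6, slack=7)

Answer: |release two  |
|bright       |
|dictionary   |
|rectangle    |
|data pepper  |
|silver       |
|electric and |
|light good my|
|picture      |
|butter year  |
|pepper       |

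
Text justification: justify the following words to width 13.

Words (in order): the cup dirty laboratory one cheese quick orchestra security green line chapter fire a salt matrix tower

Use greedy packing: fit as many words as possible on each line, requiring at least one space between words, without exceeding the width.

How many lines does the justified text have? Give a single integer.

Line 1: ['the', 'cup', 'dirty'] (min_width=13, slack=0)
Line 2: ['laboratory'] (min_width=10, slack=3)
Line 3: ['one', 'cheese'] (min_width=10, slack=3)
Line 4: ['quick'] (min_width=5, slack=8)
Line 5: ['orchestra'] (min_width=9, slack=4)
Line 6: ['security'] (min_width=8, slack=5)
Line 7: ['green', 'line'] (min_width=10, slack=3)
Line 8: ['chapter', 'fire'] (min_width=12, slack=1)
Line 9: ['a', 'salt', 'matrix'] (min_width=13, slack=0)
Line 10: ['tower'] (min_width=5, slack=8)
Total lines: 10

Answer: 10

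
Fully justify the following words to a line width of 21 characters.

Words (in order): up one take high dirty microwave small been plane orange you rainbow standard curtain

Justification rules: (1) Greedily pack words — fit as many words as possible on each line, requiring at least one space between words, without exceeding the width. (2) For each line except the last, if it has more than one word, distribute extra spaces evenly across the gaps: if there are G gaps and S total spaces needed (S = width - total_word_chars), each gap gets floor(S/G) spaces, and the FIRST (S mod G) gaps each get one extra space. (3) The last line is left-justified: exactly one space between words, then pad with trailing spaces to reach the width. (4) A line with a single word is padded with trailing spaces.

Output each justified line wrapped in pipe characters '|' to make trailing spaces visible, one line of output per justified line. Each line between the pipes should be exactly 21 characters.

Answer: |up   one   take  high|
|dirty microwave small|
|been plane orange you|
|rainbow      standard|
|curtain              |

Derivation:
Line 1: ['up', 'one', 'take', 'high'] (min_width=16, slack=5)
Line 2: ['dirty', 'microwave', 'small'] (min_width=21, slack=0)
Line 3: ['been', 'plane', 'orange', 'you'] (min_width=21, slack=0)
Line 4: ['rainbow', 'standard'] (min_width=16, slack=5)
Line 5: ['curtain'] (min_width=7, slack=14)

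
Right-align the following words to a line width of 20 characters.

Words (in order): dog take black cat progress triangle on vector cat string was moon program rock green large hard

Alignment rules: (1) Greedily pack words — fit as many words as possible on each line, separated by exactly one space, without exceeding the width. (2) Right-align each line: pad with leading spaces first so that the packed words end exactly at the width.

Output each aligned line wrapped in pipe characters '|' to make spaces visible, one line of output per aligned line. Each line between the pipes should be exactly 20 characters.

Line 1: ['dog', 'take', 'black', 'cat'] (min_width=18, slack=2)
Line 2: ['progress', 'triangle', 'on'] (min_width=20, slack=0)
Line 3: ['vector', 'cat', 'string'] (min_width=17, slack=3)
Line 4: ['was', 'moon', 'program'] (min_width=16, slack=4)
Line 5: ['rock', 'green', 'large'] (min_width=16, slack=4)
Line 6: ['hard'] (min_width=4, slack=16)

Answer: |  dog take black cat|
|progress triangle on|
|   vector cat string|
|    was moon program|
|    rock green large|
|                hard|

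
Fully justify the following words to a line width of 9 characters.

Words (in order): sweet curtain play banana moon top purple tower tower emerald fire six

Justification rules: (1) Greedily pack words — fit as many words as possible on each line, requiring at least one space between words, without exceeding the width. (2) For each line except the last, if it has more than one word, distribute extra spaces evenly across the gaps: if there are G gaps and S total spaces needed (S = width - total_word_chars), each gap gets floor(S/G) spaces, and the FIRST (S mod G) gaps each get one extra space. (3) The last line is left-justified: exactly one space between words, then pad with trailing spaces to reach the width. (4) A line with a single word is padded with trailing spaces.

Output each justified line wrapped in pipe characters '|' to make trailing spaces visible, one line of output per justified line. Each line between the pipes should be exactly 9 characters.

Line 1: ['sweet'] (min_width=5, slack=4)
Line 2: ['curtain'] (min_width=7, slack=2)
Line 3: ['play'] (min_width=4, slack=5)
Line 4: ['banana'] (min_width=6, slack=3)
Line 5: ['moon', 'top'] (min_width=8, slack=1)
Line 6: ['purple'] (min_width=6, slack=3)
Line 7: ['tower'] (min_width=5, slack=4)
Line 8: ['tower'] (min_width=5, slack=4)
Line 9: ['emerald'] (min_width=7, slack=2)
Line 10: ['fire', 'six'] (min_width=8, slack=1)

Answer: |sweet    |
|curtain  |
|play     |
|banana   |
|moon  top|
|purple   |
|tower    |
|tower    |
|emerald  |
|fire six |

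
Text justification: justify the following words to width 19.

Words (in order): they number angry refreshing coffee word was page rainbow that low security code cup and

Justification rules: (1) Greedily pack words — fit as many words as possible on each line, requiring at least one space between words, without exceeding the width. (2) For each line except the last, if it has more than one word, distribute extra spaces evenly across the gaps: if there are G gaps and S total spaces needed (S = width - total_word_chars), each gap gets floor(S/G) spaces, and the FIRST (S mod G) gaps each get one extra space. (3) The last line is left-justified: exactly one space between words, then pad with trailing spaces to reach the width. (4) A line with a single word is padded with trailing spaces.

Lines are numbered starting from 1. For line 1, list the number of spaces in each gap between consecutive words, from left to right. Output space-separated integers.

Line 1: ['they', 'number', 'angry'] (min_width=17, slack=2)
Line 2: ['refreshing', 'coffee'] (min_width=17, slack=2)
Line 3: ['word', 'was', 'page'] (min_width=13, slack=6)
Line 4: ['rainbow', 'that', 'low'] (min_width=16, slack=3)
Line 5: ['security', 'code', 'cup'] (min_width=17, slack=2)
Line 6: ['and'] (min_width=3, slack=16)

Answer: 2 2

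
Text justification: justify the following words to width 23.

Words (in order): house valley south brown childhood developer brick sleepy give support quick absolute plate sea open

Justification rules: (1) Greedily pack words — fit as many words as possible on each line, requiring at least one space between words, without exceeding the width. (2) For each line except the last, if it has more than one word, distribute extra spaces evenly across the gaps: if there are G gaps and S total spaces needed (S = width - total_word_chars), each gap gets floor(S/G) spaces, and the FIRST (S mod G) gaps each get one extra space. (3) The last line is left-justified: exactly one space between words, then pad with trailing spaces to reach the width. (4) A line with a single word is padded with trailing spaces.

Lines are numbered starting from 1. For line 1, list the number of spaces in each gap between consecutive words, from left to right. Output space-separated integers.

Line 1: ['house', 'valley', 'south'] (min_width=18, slack=5)
Line 2: ['brown', 'childhood'] (min_width=15, slack=8)
Line 3: ['developer', 'brick', 'sleepy'] (min_width=22, slack=1)
Line 4: ['give', 'support', 'quick'] (min_width=18, slack=5)
Line 5: ['absolute', 'plate', 'sea', 'open'] (min_width=23, slack=0)

Answer: 4 3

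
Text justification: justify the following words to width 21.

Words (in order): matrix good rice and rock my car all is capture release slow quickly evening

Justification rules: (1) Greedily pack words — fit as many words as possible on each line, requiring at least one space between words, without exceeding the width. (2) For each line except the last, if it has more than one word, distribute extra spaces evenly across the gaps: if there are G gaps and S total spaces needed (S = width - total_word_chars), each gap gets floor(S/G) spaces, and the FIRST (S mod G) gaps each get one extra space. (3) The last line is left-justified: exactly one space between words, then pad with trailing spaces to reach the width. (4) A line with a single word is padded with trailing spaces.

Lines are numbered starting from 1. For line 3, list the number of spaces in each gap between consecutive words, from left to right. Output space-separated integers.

Answer: 2 1

Derivation:
Line 1: ['matrix', 'good', 'rice', 'and'] (min_width=20, slack=1)
Line 2: ['rock', 'my', 'car', 'all', 'is'] (min_width=18, slack=3)
Line 3: ['capture', 'release', 'slow'] (min_width=20, slack=1)
Line 4: ['quickly', 'evening'] (min_width=15, slack=6)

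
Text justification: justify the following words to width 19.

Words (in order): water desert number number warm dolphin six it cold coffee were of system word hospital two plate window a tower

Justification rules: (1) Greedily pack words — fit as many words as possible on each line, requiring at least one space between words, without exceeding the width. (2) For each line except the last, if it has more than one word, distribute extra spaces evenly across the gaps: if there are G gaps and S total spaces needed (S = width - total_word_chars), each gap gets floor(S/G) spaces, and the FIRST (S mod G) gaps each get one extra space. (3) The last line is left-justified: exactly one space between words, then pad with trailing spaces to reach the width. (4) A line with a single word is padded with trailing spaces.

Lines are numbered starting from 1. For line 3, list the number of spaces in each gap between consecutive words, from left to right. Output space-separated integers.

Line 1: ['water', 'desert', 'number'] (min_width=19, slack=0)
Line 2: ['number', 'warm', 'dolphin'] (min_width=19, slack=0)
Line 3: ['six', 'it', 'cold', 'coffee'] (min_width=18, slack=1)
Line 4: ['were', 'of', 'system', 'word'] (min_width=19, slack=0)
Line 5: ['hospital', 'two', 'plate'] (min_width=18, slack=1)
Line 6: ['window', 'a', 'tower'] (min_width=14, slack=5)

Answer: 2 1 1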